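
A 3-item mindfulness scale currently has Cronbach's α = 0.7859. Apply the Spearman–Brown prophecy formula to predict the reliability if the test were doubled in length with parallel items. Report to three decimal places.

predicted reliability = 0.880

Length factor m = 2
α' = m·α / (1 + (m−1)·α)
   = 2 × 0.7859 / (1 + (2 − 1) × 0.7859)
   = 1.5718 / 1.7859 = 0.880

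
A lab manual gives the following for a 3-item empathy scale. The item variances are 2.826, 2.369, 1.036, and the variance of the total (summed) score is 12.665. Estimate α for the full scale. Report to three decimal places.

α = 0.762

ΣVar(i) = 2.826 + 2.369 + 1.036 = 6.231
α = (k/(k−1))·(1 − ΣVar(i)/Var(T)) = (3/2)·(1 − 6.231/12.665) = 0.762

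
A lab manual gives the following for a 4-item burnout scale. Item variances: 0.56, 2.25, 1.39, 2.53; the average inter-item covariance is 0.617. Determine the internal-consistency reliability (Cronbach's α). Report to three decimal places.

Cronbach's α = 0.698

sum of item variances = 0.56 + 2.25 + 1.39 + 2.53 = 6.73
Sum of the 6 distinct covariances = 6 × 0.617 = 3.702
σ²_total = sum of item variances + 2·Σcov = 6.73 + 2 × 3.702 = 14.134
α = (4/3)·(1 − 6.73/14.134) = 0.698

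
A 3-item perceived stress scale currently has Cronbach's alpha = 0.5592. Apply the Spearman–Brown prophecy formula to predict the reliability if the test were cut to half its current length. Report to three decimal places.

predicted reliability = 0.388

Length factor m = 1/2
α' = m·α / (1 − (1−m)·α)
   = 1/2 × 0.5592 / (1 − (1 − 1/2) × 0.5592)
   = 0.2796 / 0.7204 = 0.388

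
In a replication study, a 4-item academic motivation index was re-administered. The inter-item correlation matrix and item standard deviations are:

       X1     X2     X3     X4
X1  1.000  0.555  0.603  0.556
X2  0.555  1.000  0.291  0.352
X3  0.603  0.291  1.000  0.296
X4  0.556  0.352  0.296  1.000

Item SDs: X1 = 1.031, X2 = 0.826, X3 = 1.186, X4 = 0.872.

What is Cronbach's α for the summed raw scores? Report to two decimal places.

Σσ²ᵢ = 1.031² + 0.826² + 1.186² + 0.872² = 3.9122
Covariances σ_ij = r_ij · s_i · s_j:
  σ(X1,X2) = 0.555 × 1.031 × 0.826 = 0.4726
  σ(X1,X3) = 0.603 × 1.031 × 1.186 = 0.7373
  σ(X1,X4) = 0.556 × 1.031 × 0.872 = 0.4999
  σ(X2,X3) = 0.291 × 0.826 × 1.186 = 0.2851
  σ(X2,X4) = 0.352 × 0.826 × 0.872 = 0.2535
  σ(X3,X4) = 0.296 × 1.186 × 0.872 = 0.3061
σ²_T = Σσ²ᵢ + 2·Σσ_ij = 3.9122 + 2 × 2.5545 = 9.0212
α = (4/3)·(1 − 3.9122/9.0212) = 0.76

α = 0.76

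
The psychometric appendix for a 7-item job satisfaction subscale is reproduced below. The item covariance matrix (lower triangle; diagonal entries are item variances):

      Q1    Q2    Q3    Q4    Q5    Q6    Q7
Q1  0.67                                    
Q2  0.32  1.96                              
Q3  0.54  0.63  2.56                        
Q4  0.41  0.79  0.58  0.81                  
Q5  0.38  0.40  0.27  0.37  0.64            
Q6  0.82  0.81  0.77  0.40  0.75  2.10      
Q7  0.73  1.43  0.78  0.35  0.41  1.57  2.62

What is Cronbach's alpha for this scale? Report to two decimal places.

α = 0.82

Σσᵢ² = 0.67 + 1.96 + 2.56 + 0.81 + 0.64 + 2.10 + 2.62 = 11.36
Sum of the distinct covariances = 13.51
Var(T) = 11.36 + 2 × 13.51 = 38.38
α = (k/(k−1))·(1 − Σσᵢ²/Var(T)) = (7/6)·(1 − 11.36/38.38) = 0.82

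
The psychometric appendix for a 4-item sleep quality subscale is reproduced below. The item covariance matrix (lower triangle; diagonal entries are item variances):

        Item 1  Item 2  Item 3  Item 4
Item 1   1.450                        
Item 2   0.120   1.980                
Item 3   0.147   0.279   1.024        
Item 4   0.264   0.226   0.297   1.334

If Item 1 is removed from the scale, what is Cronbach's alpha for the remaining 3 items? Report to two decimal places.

Remaining items: Item 2, Item 3, Item 4 (k = 3).
Σσᵢ² = 1.980 + 1.024 + 1.334 = 4.338
σ²_total = 4.338 + 2 × 0.802 = 5.942
α (item deleted) = (3/2)·(1 − 4.338/5.942) = 0.40

α = 0.40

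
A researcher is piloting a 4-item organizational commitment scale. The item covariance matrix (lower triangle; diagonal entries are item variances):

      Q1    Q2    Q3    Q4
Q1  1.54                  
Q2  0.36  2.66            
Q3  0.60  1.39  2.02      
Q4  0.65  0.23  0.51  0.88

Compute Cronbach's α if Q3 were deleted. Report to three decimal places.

α = 0.492

Remaining items: Q1, Q2, Q4 (k = 3).
sum of item variances = 1.54 + 2.66 + 0.88 = 5.08
σ²_T = 5.08 + 2 × 1.24 = 7.56
α (item deleted) = (3/2)·(1 − 5.08/7.56) = 0.492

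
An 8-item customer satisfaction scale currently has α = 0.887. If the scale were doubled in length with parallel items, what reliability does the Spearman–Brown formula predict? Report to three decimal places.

predicted reliability = 0.940

Length factor m = 2
α' = m·α / (1 + (m−1)·α)
   = 2 × 0.887 / (1 + (2 − 1) × 0.887)
   = 1.7740 / 1.8870 = 0.940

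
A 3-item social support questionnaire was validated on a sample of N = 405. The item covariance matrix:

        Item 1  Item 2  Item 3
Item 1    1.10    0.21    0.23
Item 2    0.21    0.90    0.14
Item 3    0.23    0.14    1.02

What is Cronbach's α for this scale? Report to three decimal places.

Σσᵢ² = 1.10 + 0.90 + 1.02 = 3.02
Σ_{i<j} σ_ij = 0.58
total variance = 3.02 + 2 × 0.58 = 4.18
α = (k/(k−1))·(1 − Σσᵢ²/total variance) = (3/2)·(1 − 3.02/4.18) = 0.416

α = 0.416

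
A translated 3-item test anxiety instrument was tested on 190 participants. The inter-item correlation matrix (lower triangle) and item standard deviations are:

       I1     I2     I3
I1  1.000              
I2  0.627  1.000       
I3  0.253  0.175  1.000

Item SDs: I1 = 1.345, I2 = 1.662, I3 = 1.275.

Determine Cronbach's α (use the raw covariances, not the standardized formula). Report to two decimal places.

α = 0.62

Σσ²ᵢ = 1.345² + 1.662² + 1.275² = 6.1969
Covariances σ_ij = r_ij · s_i · s_j:
  σ(I1,I2) = 0.627 × 1.345 × 1.662 = 1.4016
  σ(I1,I3) = 0.253 × 1.345 × 1.275 = 0.4339
  σ(I2,I3) = 0.175 × 1.662 × 1.275 = 0.3708
σ²_T = Σσ²ᵢ + 2·Σσ_ij = 6.1969 + 2 × 2.2063 = 10.6095
α = (3/2)·(1 − 6.1969/10.6095) = 0.62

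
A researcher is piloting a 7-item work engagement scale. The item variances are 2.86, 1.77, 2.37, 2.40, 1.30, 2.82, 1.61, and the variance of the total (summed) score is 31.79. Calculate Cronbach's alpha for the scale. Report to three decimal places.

ΣVar(i) = 2.86 + 1.77 + 2.37 + 2.40 + 1.30 + 2.82 + 1.61 = 15.13
α = (k/(k−1))·(1 − ΣVar(i)/total variance) = (7/6)·(1 − 15.13/31.79) = 0.611

Cronbach's alpha = 0.611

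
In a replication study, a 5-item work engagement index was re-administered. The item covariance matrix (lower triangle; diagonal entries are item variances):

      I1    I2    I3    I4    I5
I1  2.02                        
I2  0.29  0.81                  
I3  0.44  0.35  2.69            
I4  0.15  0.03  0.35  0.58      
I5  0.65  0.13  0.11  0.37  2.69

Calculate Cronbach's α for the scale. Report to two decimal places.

Cronbach's α = 0.49

ΣVar(i) = 2.02 + 0.81 + 2.69 + 0.58 + 2.69 = 8.79
Sum of off-diagonal covariances = 2.87
σ²_T = 8.79 + 2 × 2.87 = 14.53
α = (k/(k−1))·(1 − ΣVar(i)/σ²_T) = (5/4)·(1 − 8.79/14.53) = 0.49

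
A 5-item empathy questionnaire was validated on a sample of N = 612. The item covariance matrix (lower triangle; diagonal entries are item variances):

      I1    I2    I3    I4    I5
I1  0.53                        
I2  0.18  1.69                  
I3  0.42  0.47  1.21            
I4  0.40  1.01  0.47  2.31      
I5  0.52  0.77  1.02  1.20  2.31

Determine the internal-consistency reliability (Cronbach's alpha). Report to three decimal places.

Cronbach's alpha = 0.770

Σσᵢ² = 0.53 + 1.69 + 1.21 + 2.31 + 2.31 = 8.05
Sum of the distinct covariances = 6.46
σ²_T = 8.05 + 2 × 6.46 = 20.97
α = (k/(k−1))·(1 − Σσᵢ²/σ²_T) = (5/4)·(1 − 8.05/20.97) = 0.770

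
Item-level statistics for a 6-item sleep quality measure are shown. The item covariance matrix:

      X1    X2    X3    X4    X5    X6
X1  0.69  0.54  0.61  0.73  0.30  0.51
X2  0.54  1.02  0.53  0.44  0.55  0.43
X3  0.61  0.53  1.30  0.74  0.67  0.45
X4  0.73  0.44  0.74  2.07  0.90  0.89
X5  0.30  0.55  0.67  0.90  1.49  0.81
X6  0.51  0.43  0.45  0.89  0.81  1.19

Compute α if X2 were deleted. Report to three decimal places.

Remaining items: X1, X3, X4, X5, X6 (k = 5).
ΣVar(i) = 0.69 + 1.30 + 2.07 + 1.49 + 1.19 = 6.74
Var(T) = 6.74 + 2 × 6.61 = 19.96
α (item deleted) = (5/4)·(1 − 6.74/19.96) = 0.828

α = 0.828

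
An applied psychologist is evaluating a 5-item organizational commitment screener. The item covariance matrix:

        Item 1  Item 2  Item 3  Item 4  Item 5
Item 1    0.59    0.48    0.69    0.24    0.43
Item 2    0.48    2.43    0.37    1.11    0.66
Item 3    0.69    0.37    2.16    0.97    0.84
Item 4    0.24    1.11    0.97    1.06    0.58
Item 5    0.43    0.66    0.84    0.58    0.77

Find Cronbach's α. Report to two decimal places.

Σσᵢ² = 0.59 + 2.43 + 2.16 + 1.06 + 0.77 = 7.01
Sum of off-diagonal covariances = 6.37
σ²_total = 7.01 + 2 × 6.37 = 19.75
α = (k/(k−1))·(1 − Σσᵢ²/σ²_total) = (5/4)·(1 − 7.01/19.75) = 0.81

Cronbach's α = 0.81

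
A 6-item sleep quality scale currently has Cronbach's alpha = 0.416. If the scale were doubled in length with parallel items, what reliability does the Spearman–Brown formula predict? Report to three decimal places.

predicted reliability = 0.588

Length factor m = 2
α' = m·α / (1 + (m−1)·α)
   = 2 × 0.416 / (1 + (2 − 1) × 0.416)
   = 0.8320 / 1.4160 = 0.588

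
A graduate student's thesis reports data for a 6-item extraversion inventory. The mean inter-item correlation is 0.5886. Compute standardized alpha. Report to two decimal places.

α = 0.90

Standardized α = k·r̄ / (1 + (k−1)·r̄) = 6 × 0.5886 / (1 + 5 × 0.5886)
  = 3.5316 / 3.9430 = 0.90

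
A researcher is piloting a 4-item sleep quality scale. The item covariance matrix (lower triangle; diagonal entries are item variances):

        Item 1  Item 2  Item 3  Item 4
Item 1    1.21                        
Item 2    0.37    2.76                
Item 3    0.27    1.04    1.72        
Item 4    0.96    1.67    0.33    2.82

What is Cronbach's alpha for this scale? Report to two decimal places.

Σσᵢ² = 1.21 + 2.76 + 1.72 + 2.82 = 8.51
Sum of the distinct covariances = 4.64
Var(T) = 8.51 + 2 × 4.64 = 17.79
α = (k/(k−1))·(1 − Σσᵢ²/Var(T)) = (4/3)·(1 − 8.51/17.79) = 0.70

Cronbach's alpha = 0.70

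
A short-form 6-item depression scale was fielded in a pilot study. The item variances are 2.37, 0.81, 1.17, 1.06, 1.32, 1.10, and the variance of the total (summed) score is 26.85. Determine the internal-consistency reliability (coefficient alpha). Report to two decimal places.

sum of item variances = 2.37 + 0.81 + 1.17 + 1.06 + 1.32 + 1.10 = 7.83
α = (k/(k−1))·(1 − sum of item variances/total variance) = (6/5)·(1 − 7.83/26.85) = 0.85

coefficient alpha = 0.85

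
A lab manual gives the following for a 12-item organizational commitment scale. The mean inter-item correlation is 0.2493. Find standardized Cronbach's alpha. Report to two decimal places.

α = 0.80

Standardized α = k·r̄ / (1 + (k−1)·r̄) = 12 × 0.2493 / (1 + 11 × 0.2493)
  = 2.9916 / 3.7423 = 0.80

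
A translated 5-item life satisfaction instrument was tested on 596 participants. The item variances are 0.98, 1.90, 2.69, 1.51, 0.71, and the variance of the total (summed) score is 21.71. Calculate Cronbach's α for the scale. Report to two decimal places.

Σσ²ᵢ = 0.98 + 1.90 + 2.69 + 1.51 + 0.71 = 7.79
α = (k/(k−1))·(1 − Σσ²ᵢ/σ²_T) = (5/4)·(1 − 7.79/21.71) = 0.80

Cronbach's α = 0.80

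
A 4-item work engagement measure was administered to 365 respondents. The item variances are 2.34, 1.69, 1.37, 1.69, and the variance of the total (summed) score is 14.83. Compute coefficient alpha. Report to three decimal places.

Σσ²ᵢ = 2.34 + 1.69 + 1.37 + 1.69 = 7.09
α = (k/(k−1))·(1 − Σσ²ᵢ/Var(T)) = (4/3)·(1 − 7.09/14.83) = 0.696

α = 0.696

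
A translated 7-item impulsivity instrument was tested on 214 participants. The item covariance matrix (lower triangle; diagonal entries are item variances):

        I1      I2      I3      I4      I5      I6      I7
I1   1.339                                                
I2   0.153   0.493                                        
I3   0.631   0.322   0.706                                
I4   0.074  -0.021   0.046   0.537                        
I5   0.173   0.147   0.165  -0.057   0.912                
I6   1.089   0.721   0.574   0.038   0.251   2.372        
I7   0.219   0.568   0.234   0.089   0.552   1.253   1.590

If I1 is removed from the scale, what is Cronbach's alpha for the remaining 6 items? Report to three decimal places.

α = 0.716

Remaining items: I2, I3, I4, I5, I6, I7 (k = 6).
sum of item variances = 0.493 + 0.706 + 0.537 + 0.912 + 2.372 + 1.590 = 6.610
σ²_T = 6.610 + 2 × 4.882 = 16.374
α (item deleted) = (6/5)·(1 − 6.610/16.374) = 0.716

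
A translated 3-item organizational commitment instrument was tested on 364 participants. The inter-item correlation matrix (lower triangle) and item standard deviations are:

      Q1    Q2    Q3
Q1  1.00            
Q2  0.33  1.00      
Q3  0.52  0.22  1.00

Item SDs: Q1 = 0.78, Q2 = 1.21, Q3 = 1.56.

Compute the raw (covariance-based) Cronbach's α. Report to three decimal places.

Cronbach's α = 0.564

Σσ²ᵢ = 0.78² + 1.21² + 1.56² = 4.5061
Covariances σ_ij = r_ij · s_i · s_j:
  σ(Q1,Q2) = 0.33 × 0.78 × 1.21 = 0.3115
  σ(Q1,Q3) = 0.52 × 0.78 × 1.56 = 0.6327
  σ(Q2,Q3) = 0.22 × 1.21 × 1.56 = 0.4153
σ²_T = Σσ²ᵢ + 2·Σσ_ij = 4.5061 + 2 × 1.3595 = 7.2251
α = (3/2)·(1 − 4.5061/7.2251) = 0.564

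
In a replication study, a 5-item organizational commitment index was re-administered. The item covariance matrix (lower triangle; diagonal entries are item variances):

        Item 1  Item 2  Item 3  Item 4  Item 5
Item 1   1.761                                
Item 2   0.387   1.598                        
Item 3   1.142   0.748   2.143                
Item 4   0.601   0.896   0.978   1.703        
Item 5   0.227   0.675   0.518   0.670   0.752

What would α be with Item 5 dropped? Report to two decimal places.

Remaining items: Item 1, Item 2, Item 3, Item 4 (k = 4).
Σσ²ᵢ = 1.761 + 1.598 + 2.143 + 1.703 = 7.205
σ²_T = 7.205 + 2 × 4.752 = 16.709
α (item deleted) = (4/3)·(1 − 7.205/16.709) = 0.76

α = 0.76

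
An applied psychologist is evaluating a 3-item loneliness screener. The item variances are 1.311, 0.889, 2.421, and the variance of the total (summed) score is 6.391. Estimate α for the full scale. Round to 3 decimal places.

sum of item variances = 1.311 + 0.889 + 2.421 = 4.621
α = (k/(k−1))·(1 − sum of item variances/σ²_total) = (3/2)·(1 − 4.621/6.391) = 0.415

α = 0.415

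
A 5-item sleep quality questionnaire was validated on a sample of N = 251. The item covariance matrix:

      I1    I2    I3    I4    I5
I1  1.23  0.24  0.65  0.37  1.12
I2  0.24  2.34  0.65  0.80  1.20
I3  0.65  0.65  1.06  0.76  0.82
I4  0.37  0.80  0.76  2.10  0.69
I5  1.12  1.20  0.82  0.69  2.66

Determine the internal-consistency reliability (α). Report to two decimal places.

α = 0.76

sum of item variances = 1.23 + 2.34 + 1.06 + 2.10 + 2.66 = 9.39
Σ_{i<j} σ_ij = 7.30
Var(T) = 9.39 + 2 × 7.30 = 23.99
α = (k/(k−1))·(1 − sum of item variances/Var(T)) = (5/4)·(1 − 9.39/23.99) = 0.76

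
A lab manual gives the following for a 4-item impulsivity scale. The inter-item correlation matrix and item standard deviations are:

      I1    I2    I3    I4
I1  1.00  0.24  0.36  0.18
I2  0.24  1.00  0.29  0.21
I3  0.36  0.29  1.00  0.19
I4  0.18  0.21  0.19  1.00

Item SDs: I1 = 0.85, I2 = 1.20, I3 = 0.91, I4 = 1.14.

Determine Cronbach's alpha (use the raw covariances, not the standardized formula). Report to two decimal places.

Σσ²ᵢ = 0.85² + 1.20² + 0.91² + 1.14² = 4.2902
Covariances σ_ij = r_ij · s_i · s_j:
  σ(I1,I2) = 0.24 × 0.85 × 1.20 = 0.2448
  σ(I1,I3) = 0.36 × 0.85 × 0.91 = 0.2785
  σ(I1,I4) = 0.18 × 0.85 × 1.14 = 0.1744
  σ(I2,I3) = 0.29 × 1.20 × 0.91 = 0.3167
  σ(I2,I4) = 0.21 × 1.20 × 1.14 = 0.2873
  σ(I3,I4) = 0.19 × 0.91 × 1.14 = 0.1971
σ²_T = Σσ²ᵢ + 2·Σσ_ij = 4.2902 + 2 × 1.4988 = 7.2878
α = (4/3)·(1 − 4.2902/7.2878) = 0.55

Cronbach's alpha = 0.55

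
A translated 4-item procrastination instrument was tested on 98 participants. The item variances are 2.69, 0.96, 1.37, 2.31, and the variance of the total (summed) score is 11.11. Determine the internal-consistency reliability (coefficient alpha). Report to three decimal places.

Σσ²ᵢ = 2.69 + 0.96 + 1.37 + 2.31 = 7.33
α = (k/(k−1))·(1 − Σσ²ᵢ/total variance) = (4/3)·(1 − 7.33/11.11) = 0.454

α = 0.454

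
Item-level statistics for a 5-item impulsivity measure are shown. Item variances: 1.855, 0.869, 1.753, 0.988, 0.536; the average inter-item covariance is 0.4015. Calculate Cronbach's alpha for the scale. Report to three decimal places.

ΣVar(i) = 1.855 + 0.869 + 1.753 + 0.988 + 0.536 = 6.001
Sum of the 10 distinct covariances = 10 × 0.4015 = 4.0150
total variance = ΣVar(i) + 2·Σcov = 6.001 + 2 × 4.0150 = 14.0310
α = (5/4)·(1 − 6.001/14.0310) = 0.715

Cronbach's alpha = 0.715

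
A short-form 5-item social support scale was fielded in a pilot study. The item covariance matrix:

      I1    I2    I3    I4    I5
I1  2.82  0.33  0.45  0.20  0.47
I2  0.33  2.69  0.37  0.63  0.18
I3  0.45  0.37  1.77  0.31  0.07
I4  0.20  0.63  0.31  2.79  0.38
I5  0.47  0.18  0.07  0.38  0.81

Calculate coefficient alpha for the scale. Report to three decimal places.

sum of item variances = 2.82 + 2.69 + 1.77 + 2.79 + 0.81 = 10.88
Sum of the distinct covariances = 3.39
σ²_total = 10.88 + 2 × 3.39 = 17.66
α = (k/(k−1))·(1 − sum of item variances/σ²_total) = (5/4)·(1 − 10.88/17.66) = 0.480

α = 0.480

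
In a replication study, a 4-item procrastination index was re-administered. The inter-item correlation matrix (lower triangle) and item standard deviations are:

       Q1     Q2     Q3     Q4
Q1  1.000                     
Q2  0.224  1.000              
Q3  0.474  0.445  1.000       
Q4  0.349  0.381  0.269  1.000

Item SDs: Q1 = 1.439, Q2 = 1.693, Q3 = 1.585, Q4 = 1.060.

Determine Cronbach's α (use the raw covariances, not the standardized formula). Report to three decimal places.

α = 0.682

Σσ²ᵢ = 1.439² + 1.693² + 1.585² + 1.060² = 8.5728
Covariances σ_ij = r_ij · s_i · s_j:
  σ(Q1,Q2) = 0.224 × 1.439 × 1.693 = 0.5457
  σ(Q1,Q3) = 0.474 × 1.439 × 1.585 = 1.0811
  σ(Q1,Q4) = 0.349 × 1.439 × 1.060 = 0.5323
  σ(Q2,Q3) = 0.445 × 1.693 × 1.585 = 1.1941
  σ(Q2,Q4) = 0.381 × 1.693 × 1.060 = 0.6837
  σ(Q3,Q4) = 0.269 × 1.585 × 1.060 = 0.4519
σ²_T = Σσ²ᵢ + 2·Σσ_ij = 8.5728 + 2 × 4.4888 = 17.5504
α = (4/3)·(1 − 8.5728/17.5504) = 0.682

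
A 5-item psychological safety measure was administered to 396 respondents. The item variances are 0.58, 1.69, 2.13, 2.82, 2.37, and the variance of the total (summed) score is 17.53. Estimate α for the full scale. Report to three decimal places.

α = 0.566

ΣVar(i) = 0.58 + 1.69 + 2.13 + 2.82 + 2.37 = 9.59
α = (k/(k−1))·(1 − ΣVar(i)/Var(T)) = (5/4)·(1 − 9.59/17.53) = 0.566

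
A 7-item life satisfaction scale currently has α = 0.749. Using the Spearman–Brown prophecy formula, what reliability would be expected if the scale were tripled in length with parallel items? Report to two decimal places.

predicted reliability = 0.90

Length factor m = 3
α' = m·α / (1 + (m−1)·α)
   = 3 × 0.749 / (1 + (3 − 1) × 0.749)
   = 2.2470 / 2.4980 = 0.90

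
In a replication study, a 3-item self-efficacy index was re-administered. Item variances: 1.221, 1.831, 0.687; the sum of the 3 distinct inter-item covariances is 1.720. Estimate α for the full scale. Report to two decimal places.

α = 0.72

Σσ²ᵢ = 1.221 + 1.831 + 0.687 = 3.739
Sum of distinct covariances = 1.720
σ²_total = Σσ²ᵢ + 2·Σcov = 3.739 + 2 × 1.720 = 7.179
α = (3/2)·(1 − 3.739/7.179) = 0.72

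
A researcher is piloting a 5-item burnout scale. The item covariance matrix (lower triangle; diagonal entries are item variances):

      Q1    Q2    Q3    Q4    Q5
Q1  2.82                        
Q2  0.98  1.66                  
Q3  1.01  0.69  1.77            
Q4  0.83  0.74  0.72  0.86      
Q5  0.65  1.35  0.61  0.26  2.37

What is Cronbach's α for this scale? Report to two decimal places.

α = 0.78

ΣVar(i) = 2.82 + 1.66 + 1.77 + 0.86 + 2.37 = 9.48
Sum of the distinct covariances = 7.84
σ²_total = 9.48 + 2 × 7.84 = 25.16
α = (k/(k−1))·(1 − ΣVar(i)/σ²_total) = (5/4)·(1 − 9.48/25.16) = 0.78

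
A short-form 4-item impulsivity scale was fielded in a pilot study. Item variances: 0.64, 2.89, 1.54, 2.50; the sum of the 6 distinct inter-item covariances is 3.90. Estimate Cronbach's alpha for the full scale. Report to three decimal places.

sum of item variances = 0.64 + 2.89 + 1.54 + 2.50 = 7.57
Sum of distinct covariances = 3.90
σ²_T = sum of item variances + 2·Σcov = 7.57 + 2 × 3.90 = 15.37
α = (4/3)·(1 − 7.57/15.37) = 0.677

α = 0.677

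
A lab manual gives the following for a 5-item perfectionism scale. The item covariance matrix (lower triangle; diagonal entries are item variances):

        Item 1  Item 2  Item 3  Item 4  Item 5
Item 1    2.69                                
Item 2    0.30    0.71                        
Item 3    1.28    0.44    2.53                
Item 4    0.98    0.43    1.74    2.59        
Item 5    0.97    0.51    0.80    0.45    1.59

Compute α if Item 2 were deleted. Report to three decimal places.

α = 0.759

Remaining items: Item 1, Item 3, Item 4, Item 5 (k = 4).
Σσ²ᵢ = 2.69 + 2.53 + 2.59 + 1.59 = 9.40
σ²_total = 9.40 + 2 × 6.22 = 21.84
α (item deleted) = (4/3)·(1 − 9.40/21.84) = 0.759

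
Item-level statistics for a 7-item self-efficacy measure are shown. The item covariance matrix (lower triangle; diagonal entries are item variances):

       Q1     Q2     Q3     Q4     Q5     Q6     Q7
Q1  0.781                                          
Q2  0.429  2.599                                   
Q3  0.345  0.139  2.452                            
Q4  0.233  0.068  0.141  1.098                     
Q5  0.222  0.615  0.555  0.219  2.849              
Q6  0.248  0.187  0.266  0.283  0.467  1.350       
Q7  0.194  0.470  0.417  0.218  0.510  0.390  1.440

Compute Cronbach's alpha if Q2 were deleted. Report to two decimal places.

Cronbach's alpha = 0.58

Remaining items: Q1, Q3, Q4, Q5, Q6, Q7 (k = 6).
ΣVar(i) = 0.781 + 2.452 + 1.098 + 2.849 + 1.350 + 1.440 = 9.970
σ²_T = 9.970 + 2 × 4.708 = 19.386
α (item deleted) = (6/5)·(1 − 9.970/19.386) = 0.58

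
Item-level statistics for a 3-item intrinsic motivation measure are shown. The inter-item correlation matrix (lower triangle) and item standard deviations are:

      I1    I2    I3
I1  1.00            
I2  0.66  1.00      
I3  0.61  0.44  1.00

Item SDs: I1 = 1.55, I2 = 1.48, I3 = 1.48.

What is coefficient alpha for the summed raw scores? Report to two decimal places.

α = 0.80

Σσ²ᵢ = 1.55² + 1.48² + 1.48² = 6.7833
Covariances σ_ij = r_ij · s_i · s_j:
  σ(I1,I2) = 0.66 × 1.55 × 1.48 = 1.5140
  σ(I1,I3) = 0.61 × 1.55 × 1.48 = 1.3993
  σ(I2,I3) = 0.44 × 1.48 × 1.48 = 0.9638
σ²_T = Σσ²ᵢ + 2·Σσ_ij = 6.7833 + 2 × 3.8771 = 14.5375
α = (3/2)·(1 − 6.7833/14.5375) = 0.80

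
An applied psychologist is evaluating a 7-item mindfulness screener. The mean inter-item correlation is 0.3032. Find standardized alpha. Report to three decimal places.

standardized alpha = 0.753

Standardized α = k·r̄ / (1 + (k−1)·r̄) = 7 × 0.3032 / (1 + 6 × 0.3032)
  = 2.1224 / 2.8192 = 0.753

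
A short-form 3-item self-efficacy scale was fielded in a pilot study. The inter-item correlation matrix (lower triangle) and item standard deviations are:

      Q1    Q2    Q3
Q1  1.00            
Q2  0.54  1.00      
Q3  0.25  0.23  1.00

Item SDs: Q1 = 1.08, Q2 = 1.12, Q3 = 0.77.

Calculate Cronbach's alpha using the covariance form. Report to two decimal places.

Σσ²ᵢ = 1.08² + 1.12² + 0.77² = 3.0137
Covariances σ_ij = r_ij · s_i · s_j:
  σ(Q1,Q2) = 0.54 × 1.08 × 1.12 = 0.6532
  σ(Q1,Q3) = 0.25 × 1.08 × 0.77 = 0.2079
  σ(Q2,Q3) = 0.23 × 1.12 × 0.77 = 0.1984
σ²_T = Σσ²ᵢ + 2·Σσ_ij = 3.0137 + 2 × 1.0595 = 5.1327
α = (3/2)·(1 − 3.0137/5.1327) = 0.62

Cronbach's alpha = 0.62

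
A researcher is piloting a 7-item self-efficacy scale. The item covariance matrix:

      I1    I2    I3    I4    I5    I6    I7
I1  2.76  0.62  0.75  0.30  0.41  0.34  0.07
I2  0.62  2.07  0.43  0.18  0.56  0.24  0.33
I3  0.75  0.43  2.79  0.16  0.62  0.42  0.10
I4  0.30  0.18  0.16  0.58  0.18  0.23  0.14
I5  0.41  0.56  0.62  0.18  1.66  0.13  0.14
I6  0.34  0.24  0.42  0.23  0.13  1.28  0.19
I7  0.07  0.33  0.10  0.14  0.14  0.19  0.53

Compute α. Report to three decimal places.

sum of item variances = 2.76 + 2.07 + 2.79 + 0.58 + 1.66 + 1.28 + 0.53 = 11.67
Sum of off-diagonal covariances = 6.54
Var(T) = 11.67 + 2 × 6.54 = 24.75
α = (k/(k−1))·(1 − sum of item variances/Var(T)) = (7/6)·(1 − 11.67/24.75) = 0.617

α = 0.617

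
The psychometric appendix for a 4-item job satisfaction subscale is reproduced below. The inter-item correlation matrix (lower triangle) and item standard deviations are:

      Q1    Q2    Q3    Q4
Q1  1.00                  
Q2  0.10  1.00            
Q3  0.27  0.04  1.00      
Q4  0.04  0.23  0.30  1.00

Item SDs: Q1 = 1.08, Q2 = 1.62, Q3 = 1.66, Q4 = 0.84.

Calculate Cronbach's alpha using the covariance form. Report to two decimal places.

Σσ²ᵢ = 1.08² + 1.62² + 1.66² + 0.84² = 7.2520
Covariances σ_ij = r_ij · s_i · s_j:
  σ(Q1,Q2) = 0.10 × 1.08 × 1.62 = 0.1750
  σ(Q1,Q3) = 0.27 × 1.08 × 1.66 = 0.4841
  σ(Q1,Q4) = 0.04 × 1.08 × 0.84 = 0.0363
  σ(Q2,Q3) = 0.04 × 1.62 × 1.66 = 0.1076
  σ(Q2,Q4) = 0.23 × 1.62 × 0.84 = 0.3130
  σ(Q3,Q4) = 0.30 × 1.66 × 0.84 = 0.4183
σ²_T = Σσ²ᵢ + 2·Σσ_ij = 7.2520 + 2 × 1.5343 = 10.3206
α = (4/3)·(1 − 7.2520/10.3206) = 0.40

α = 0.40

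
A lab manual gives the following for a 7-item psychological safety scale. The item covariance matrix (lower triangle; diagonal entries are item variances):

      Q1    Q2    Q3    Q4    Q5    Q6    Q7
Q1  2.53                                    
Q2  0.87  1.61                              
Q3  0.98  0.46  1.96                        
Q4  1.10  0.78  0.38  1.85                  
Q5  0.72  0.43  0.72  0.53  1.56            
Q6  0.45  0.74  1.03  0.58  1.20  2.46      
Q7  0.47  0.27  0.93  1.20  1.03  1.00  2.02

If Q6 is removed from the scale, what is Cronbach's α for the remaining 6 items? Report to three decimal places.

Remaining items: Q1, Q2, Q3, Q4, Q5, Q7 (k = 6).
Σσᵢ² = 2.53 + 1.61 + 1.96 + 1.85 + 1.56 + 2.02 = 11.53
total variance = 11.53 + 2 × 10.87 = 33.27
α (item deleted) = (6/5)·(1 − 11.53/33.27) = 0.784

Cronbach's α = 0.784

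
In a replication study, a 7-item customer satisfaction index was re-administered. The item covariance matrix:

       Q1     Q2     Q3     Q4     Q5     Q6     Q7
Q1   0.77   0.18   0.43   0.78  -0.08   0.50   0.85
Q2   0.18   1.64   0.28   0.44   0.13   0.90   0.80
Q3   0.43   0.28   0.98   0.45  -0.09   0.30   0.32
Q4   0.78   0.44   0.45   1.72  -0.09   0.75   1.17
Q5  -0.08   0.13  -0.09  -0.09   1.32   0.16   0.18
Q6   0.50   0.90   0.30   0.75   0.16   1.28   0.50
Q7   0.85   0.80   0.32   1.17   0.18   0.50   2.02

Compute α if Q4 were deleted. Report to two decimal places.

α = 0.69

Remaining items: Q1, Q2, Q3, Q5, Q6, Q7 (k = 6).
ΣVar(i) = 0.77 + 1.64 + 0.98 + 1.32 + 1.28 + 2.02 = 8.01
total variance = 8.01 + 2 × 5.36 = 18.73
α (item deleted) = (6/5)·(1 − 8.01/18.73) = 0.69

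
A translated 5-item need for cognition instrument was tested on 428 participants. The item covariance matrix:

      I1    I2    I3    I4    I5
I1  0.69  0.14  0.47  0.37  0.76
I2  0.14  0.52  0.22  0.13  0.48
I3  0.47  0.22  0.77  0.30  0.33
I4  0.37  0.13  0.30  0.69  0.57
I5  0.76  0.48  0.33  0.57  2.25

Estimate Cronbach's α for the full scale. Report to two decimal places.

α = 0.76

sum of item variances = 0.69 + 0.52 + 0.77 + 0.69 + 2.25 = 4.92
Sum of off-diagonal covariances = 3.77
total variance = 4.92 + 2 × 3.77 = 12.46
α = (k/(k−1))·(1 − sum of item variances/total variance) = (5/4)·(1 − 4.92/12.46) = 0.76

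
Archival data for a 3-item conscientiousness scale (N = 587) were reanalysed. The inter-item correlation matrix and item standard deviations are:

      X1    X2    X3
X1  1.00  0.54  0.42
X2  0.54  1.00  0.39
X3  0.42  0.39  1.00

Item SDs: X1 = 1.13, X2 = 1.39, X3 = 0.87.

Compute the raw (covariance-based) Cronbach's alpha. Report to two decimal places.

Σσ²ᵢ = 1.13² + 1.39² + 0.87² = 3.9659
Covariances σ_ij = r_ij · s_i · s_j:
  σ(X1,X2) = 0.54 × 1.13 × 1.39 = 0.8482
  σ(X1,X3) = 0.42 × 1.13 × 0.87 = 0.4129
  σ(X2,X3) = 0.39 × 1.39 × 0.87 = 0.4716
σ²_T = Σσ²ᵢ + 2·Σσ_ij = 3.9659 + 2 × 1.7327 = 7.4313
α = (3/2)·(1 − 3.9659/7.4313) = 0.70

α = 0.70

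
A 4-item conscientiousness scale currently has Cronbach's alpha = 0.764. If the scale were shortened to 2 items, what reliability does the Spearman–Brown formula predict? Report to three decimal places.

predicted reliability = 0.618

Length factor m = 2/4 = 0.5000
α' = m·α / (1 − (1−m)·α)
   = 2/4 × 0.764 / (1 − (1 − 2/4) × 0.764)
   = 0.3820 / 0.6180 = 0.618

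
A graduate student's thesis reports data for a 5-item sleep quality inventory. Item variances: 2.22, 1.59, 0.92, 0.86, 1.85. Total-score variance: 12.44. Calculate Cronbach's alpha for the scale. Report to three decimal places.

Σσ²ᵢ = 2.22 + 1.59 + 0.92 + 0.86 + 1.85 = 7.44
α = (k/(k−1))·(1 − Σσ²ᵢ/total variance) = (5/4)·(1 − 7.44/12.44) = 0.502

Cronbach's alpha = 0.502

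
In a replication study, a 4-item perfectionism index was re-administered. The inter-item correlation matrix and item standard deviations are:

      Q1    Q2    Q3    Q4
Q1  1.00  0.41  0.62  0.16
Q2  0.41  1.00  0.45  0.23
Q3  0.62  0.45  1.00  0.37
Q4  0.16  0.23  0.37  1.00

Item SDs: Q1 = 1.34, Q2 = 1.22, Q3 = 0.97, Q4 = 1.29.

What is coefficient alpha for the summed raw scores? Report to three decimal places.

Σσ²ᵢ = 1.34² + 1.22² + 0.97² + 1.29² = 5.8890
Covariances σ_ij = r_ij · s_i · s_j:
  σ(Q1,Q2) = 0.41 × 1.34 × 1.22 = 0.6703
  σ(Q1,Q3) = 0.62 × 1.34 × 0.97 = 0.8059
  σ(Q1,Q4) = 0.16 × 1.34 × 1.29 = 0.2766
  σ(Q2,Q3) = 0.45 × 1.22 × 0.97 = 0.5325
  σ(Q2,Q4) = 0.23 × 1.22 × 1.29 = 0.3620
  σ(Q3,Q4) = 0.37 × 0.97 × 1.29 = 0.4630
σ²_T = Σσ²ᵢ + 2·Σσ_ij = 5.8890 + 2 × 3.1103 = 12.1096
α = (4/3)·(1 − 5.8890/12.1096) = 0.685

α = 0.685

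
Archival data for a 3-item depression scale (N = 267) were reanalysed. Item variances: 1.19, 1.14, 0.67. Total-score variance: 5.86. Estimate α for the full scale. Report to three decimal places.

α = 0.732

sum of item variances = 1.19 + 1.14 + 0.67 = 3.00
α = (k/(k−1))·(1 − sum of item variances/σ²_total) = (3/2)·(1 − 3.00/5.86) = 0.732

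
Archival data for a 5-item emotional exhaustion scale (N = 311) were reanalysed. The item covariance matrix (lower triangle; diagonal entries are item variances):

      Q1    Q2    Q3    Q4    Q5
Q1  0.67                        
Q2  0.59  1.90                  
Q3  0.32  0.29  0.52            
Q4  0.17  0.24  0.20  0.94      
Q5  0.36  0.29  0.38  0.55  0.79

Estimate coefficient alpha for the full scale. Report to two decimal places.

Σσᵢ² = 0.67 + 1.90 + 0.52 + 0.94 + 0.79 = 4.82
Σ_{i<j} σ_ij = 3.39
Var(T) = 4.82 + 2 × 3.39 = 11.60
α = (k/(k−1))·(1 − Σσᵢ²/Var(T)) = (5/4)·(1 − 4.82/11.60) = 0.73

α = 0.73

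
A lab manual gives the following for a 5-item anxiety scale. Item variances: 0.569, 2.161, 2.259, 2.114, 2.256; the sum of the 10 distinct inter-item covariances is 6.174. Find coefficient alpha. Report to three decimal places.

ΣVar(i) = 0.569 + 2.161 + 2.259 + 2.114 + 2.256 = 9.359
Sum of distinct covariances = 6.174
Var(T) = ΣVar(i) + 2·Σcov = 9.359 + 2 × 6.174 = 21.707
α = (5/4)·(1 − 9.359/21.707) = 0.711

α = 0.711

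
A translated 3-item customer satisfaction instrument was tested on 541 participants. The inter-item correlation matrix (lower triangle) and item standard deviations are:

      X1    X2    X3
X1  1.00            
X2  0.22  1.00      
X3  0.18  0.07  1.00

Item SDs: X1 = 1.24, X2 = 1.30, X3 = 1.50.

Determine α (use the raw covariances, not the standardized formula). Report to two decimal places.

Σσ²ᵢ = 1.24² + 1.30² + 1.50² = 5.4776
Covariances σ_ij = r_ij · s_i · s_j:
  σ(X1,X2) = 0.22 × 1.24 × 1.30 = 0.3546
  σ(X1,X3) = 0.18 × 1.24 × 1.50 = 0.3348
  σ(X2,X3) = 0.07 × 1.30 × 1.50 = 0.1365
σ²_T = Σσ²ᵢ + 2·Σσ_ij = 5.4776 + 2 × 0.8259 = 7.1294
α = (3/2)·(1 − 5.4776/7.1294) = 0.35

α = 0.35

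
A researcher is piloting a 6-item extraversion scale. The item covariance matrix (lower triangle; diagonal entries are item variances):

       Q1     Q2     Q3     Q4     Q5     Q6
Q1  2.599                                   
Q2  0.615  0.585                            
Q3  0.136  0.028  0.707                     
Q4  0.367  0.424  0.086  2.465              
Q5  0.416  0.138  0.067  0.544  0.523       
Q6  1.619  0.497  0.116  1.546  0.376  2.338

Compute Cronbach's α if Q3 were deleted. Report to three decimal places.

Remaining items: Q1, Q2, Q4, Q5, Q6 (k = 5).
Σσ²ᵢ = 2.599 + 0.585 + 2.465 + 0.523 + 2.338 = 8.510
σ²_total = 8.510 + 2 × 6.542 = 21.594
α (item deleted) = (5/4)·(1 − 8.510/21.594) = 0.757

α = 0.757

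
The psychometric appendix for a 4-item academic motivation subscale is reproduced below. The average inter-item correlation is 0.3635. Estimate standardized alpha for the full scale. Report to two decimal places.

standardized alpha = 0.70

Standardized α = k·r̄ / (1 + (k−1)·r̄) = 4 × 0.3635 / (1 + 3 × 0.3635)
  = 1.4540 / 2.0905 = 0.70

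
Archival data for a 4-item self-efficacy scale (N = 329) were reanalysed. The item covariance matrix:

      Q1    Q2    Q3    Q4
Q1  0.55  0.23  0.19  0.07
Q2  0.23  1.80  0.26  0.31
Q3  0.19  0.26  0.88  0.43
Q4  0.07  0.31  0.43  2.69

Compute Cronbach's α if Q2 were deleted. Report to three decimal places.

Cronbach's α = 0.376

Remaining items: Q1, Q3, Q4 (k = 3).
Σσ²ᵢ = 0.55 + 0.88 + 2.69 = 4.12
σ²_total = 4.12 + 2 × 0.69 = 5.50
α (item deleted) = (3/2)·(1 − 4.12/5.50) = 0.376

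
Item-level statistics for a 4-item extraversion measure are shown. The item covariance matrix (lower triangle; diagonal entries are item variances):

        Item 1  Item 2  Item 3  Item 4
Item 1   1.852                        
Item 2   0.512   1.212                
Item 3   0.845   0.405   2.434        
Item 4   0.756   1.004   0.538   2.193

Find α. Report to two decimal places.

α = 0.68

sum of item variances = 1.852 + 1.212 + 2.434 + 2.193 = 7.691
Σ_{i<j} σ_ij = 4.060
σ²_total = 7.691 + 2 × 4.060 = 15.811
α = (k/(k−1))·(1 − sum of item variances/σ²_total) = (4/3)·(1 − 7.691/15.811) = 0.68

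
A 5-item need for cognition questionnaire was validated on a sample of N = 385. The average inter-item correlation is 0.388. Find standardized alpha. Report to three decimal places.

α = 0.760

Standardized α = k·r̄ / (1 + (k−1)·r̄) = 5 × 0.388 / (1 + 4 × 0.388)
  = 1.9400 / 2.5520 = 0.760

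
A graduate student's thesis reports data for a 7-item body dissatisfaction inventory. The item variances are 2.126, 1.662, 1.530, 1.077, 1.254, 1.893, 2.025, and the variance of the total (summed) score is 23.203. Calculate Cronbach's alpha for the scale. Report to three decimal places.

Cronbach's alpha = 0.585

Σσ²ᵢ = 2.126 + 1.662 + 1.530 + 1.077 + 1.254 + 1.893 + 2.025 = 11.567
α = (k/(k−1))·(1 − Σσ²ᵢ/σ²_total) = (7/6)·(1 − 11.567/23.203) = 0.585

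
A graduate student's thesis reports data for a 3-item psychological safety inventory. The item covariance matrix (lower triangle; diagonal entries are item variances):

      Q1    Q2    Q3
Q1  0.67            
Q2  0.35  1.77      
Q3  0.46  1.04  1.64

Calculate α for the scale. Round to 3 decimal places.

Σσᵢ² = 0.67 + 1.77 + 1.64 = 4.08
Sum of off-diagonal covariances = 1.85
σ²_total = 4.08 + 2 × 1.85 = 7.78
α = (k/(k−1))·(1 − Σσᵢ²/σ²_total) = (3/2)·(1 − 4.08/7.78) = 0.713

α = 0.713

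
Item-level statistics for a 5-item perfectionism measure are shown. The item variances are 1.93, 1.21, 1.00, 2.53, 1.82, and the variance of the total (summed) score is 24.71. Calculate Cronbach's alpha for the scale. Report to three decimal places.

sum of item variances = 1.93 + 1.21 + 1.00 + 2.53 + 1.82 = 8.49
α = (k/(k−1))·(1 − sum of item variances/total variance) = (5/4)·(1 − 8.49/24.71) = 0.821

Cronbach's alpha = 0.821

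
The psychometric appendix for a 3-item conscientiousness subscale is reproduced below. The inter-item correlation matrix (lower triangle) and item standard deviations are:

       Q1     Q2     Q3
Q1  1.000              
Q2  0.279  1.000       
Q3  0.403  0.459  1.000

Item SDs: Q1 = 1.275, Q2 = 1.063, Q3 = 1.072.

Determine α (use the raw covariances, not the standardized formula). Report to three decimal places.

Σσ²ᵢ = 1.275² + 1.063² + 1.072² = 3.9048
Covariances σ_ij = r_ij · s_i · s_j:
  σ(Q1,Q2) = 0.279 × 1.275 × 1.063 = 0.3781
  σ(Q1,Q3) = 0.403 × 1.275 × 1.072 = 0.5508
  σ(Q2,Q3) = 0.459 × 1.063 × 1.072 = 0.5230
σ²_T = Σσ²ᵢ + 2·Σσ_ij = 3.9048 + 2 × 1.4519 = 6.8086
α = (3/2)·(1 − 3.9048/6.8086) = 0.640

α = 0.640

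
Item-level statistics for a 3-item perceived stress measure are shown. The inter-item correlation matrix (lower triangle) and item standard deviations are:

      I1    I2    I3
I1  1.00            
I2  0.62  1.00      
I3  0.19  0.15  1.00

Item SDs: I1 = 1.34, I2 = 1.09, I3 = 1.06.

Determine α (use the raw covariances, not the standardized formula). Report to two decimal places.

α = 0.59

Σσ²ᵢ = 1.34² + 1.09² + 1.06² = 4.1073
Covariances σ_ij = r_ij · s_i · s_j:
  σ(I1,I2) = 0.62 × 1.34 × 1.09 = 0.9056
  σ(I1,I3) = 0.19 × 1.34 × 1.06 = 0.2699
  σ(I2,I3) = 0.15 × 1.09 × 1.06 = 0.1733
σ²_T = Σσ²ᵢ + 2·Σσ_ij = 4.1073 + 2 × 1.3488 = 6.8049
α = (3/2)·(1 − 4.1073/6.8049) = 0.59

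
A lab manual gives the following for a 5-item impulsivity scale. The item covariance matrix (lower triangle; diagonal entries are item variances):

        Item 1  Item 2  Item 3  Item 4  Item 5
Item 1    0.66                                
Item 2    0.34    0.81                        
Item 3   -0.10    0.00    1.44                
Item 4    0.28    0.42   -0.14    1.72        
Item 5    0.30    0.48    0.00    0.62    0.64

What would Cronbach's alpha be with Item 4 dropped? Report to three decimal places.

Remaining items: Item 1, Item 2, Item 3, Item 5 (k = 4).
sum of item variances = 0.66 + 0.81 + 1.44 + 0.64 = 3.55
σ²_total = 3.55 + 2 × 1.02 = 5.59
α (item deleted) = (4/3)·(1 − 3.55/5.59) = 0.487

α = 0.487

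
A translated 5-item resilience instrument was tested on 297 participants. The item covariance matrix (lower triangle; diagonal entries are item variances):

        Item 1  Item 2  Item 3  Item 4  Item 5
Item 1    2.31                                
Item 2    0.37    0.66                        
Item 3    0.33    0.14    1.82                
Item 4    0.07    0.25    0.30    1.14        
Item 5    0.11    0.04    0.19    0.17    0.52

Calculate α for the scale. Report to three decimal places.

Σσᵢ² = 2.31 + 0.66 + 1.82 + 1.14 + 0.52 = 6.45
Σ_{i<j} σ_ij = 1.97
σ²_T = 6.45 + 2 × 1.97 = 10.39
α = (k/(k−1))·(1 − Σσᵢ²/σ²_T) = (5/4)·(1 − 6.45/10.39) = 0.474

α = 0.474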